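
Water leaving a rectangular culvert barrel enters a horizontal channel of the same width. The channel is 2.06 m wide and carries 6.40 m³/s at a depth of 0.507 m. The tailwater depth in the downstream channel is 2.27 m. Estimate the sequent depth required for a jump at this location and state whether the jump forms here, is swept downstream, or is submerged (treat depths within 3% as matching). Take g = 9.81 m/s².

y₂ = 1.73 m; the jump is submerged

q = Q/b = 6.40/2.06 = 3.11 m²/s; V₁ = q/y₁ = 6.13 m/s. Fr₁ = V₁/√(g·y₁) = 2.75.
Sequent-depth ratio: y₂/y₁ = ½[√(1 + 8Fr₁²) − 1] = ½[√61.40 − 1] = 3.42.
y₂ = 3.42 × 0.507 = 1.73 m.
Tailwater y_tw = 2.27 m: y_tw > y₂, so the jump is submerged.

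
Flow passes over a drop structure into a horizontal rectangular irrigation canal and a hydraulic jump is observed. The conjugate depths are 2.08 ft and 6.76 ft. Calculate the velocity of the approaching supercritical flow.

For a rectangular channel the momentum equation gives q² = ½·g·y₁·y₂·(y₁ + y₂) = ½×32.2×2.08×6.76×8.84 = 2001.
q = √2001 = 44.7 ft²/s.
V₁ = q/y₁ = 44.7/2.08 = 21.5 ft/s.

V₁ = 21.5 ft/s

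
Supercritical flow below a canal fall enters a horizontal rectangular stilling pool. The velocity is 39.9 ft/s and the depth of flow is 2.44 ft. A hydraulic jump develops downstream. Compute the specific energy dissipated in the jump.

ΔE = 12.1 ft

Fr₁ = V₁/√(g·y₁) = 39.9/√(32.2×2.44) = 4.50.
By Bélanger, y₂/y₁ = ½[√(1 + 8Fr₁²) − 1] = ½[√163.1 − 1] = 5.89.
y₂ = 5.89 × 2.44 = 14.4 ft.
Head loss: ΔE = (y₂ − y₁)³/(4y₁y₂) = (14.4 − 2.44)³/(4×2.44×14.4) = 1694/140 = 12.1 ft.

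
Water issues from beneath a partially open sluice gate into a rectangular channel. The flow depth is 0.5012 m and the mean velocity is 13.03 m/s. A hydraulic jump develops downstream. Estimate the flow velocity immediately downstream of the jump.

Fr₁ = V₁/√(g·y₁) = 13.03/√(9.81×0.5012) = 5.876.
Bélanger equation: y₂/y₁ = ½[√(1 + 8Fr₁²) − 1] = ½[√277.25 − 1] = 7.825.
y₂ = 7.825 × 0.5012 = 3.922 m.
q = V₁·y₁ = 13.03 × 0.5012 = 6.531 m²/s.
V₂ = q/y₂ = 6.531/3.922 = 1.665 m/s.

V₂ = 1.665 m/s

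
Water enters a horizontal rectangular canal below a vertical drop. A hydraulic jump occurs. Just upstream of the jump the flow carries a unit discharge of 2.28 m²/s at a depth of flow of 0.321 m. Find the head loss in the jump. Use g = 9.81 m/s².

V₁ = q/y₁ = 2.28/0.321 = 7.10 m/s. Fr₁ = V₁/√(g·y₁) = 7.10/√(9.81×0.321) = 4.00.
Bélanger equation: y₂/y₁ = ½[√(1 + 8Fr₁²) − 1] = ½[√129.2 − 1] = 5.18.
y₂ = 5.18 × 0.321 = 1.66 m.
V₂ = q/y₂ = 2.28/1.66 = 1.37 m/s. E₁ = y₁ + V₁²/2g = 2.89 m; E₂ = y₂ + V₂²/2g = 1.76 m. ΔE = E₁ − E₂ = 1.13 m.

ΔE = 1.13 m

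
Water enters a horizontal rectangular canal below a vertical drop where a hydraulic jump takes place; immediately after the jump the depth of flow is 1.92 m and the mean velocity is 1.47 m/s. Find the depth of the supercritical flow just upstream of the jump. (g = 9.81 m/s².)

y₁ = 0.369 m

Fr₂ = V₂/√(g·y₂) = 1.47/√(9.81×1.92) = 0.339.
The Bélanger relation is symmetric: y₁/y₂ = ½[√(1 + 8Fr₂²) − 1] = ½[√1.918 − 1] = 0.192.
y₁ = 0.192 × 1.92 = 0.369 m.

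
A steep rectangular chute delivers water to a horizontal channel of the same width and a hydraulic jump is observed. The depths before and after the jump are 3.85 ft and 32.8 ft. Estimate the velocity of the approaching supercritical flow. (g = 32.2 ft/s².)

V₁ = 70.9 ft/s

For a rectangular channel the momentum equation gives q² = ½·g·y₁·y₂·(y₁ + y₂) = ½×32.2×3.85×32.8×36.6 = 74513.
q = √74513 = 273 ft²/s.
V₁ = q/y₁ = 273/3.85 = 70.9 ft/s.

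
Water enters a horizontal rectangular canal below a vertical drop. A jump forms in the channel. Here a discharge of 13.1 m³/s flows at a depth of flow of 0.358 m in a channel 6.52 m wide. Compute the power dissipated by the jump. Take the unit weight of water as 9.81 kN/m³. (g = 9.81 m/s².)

q = Q/b = 13.1/6.52 = 2.01 m²/s; V₁ = q/y₁ = 5.61 m/s. Fr₁ = V₁/√(g·y₁) = 2.99.
Bélanger equation: y₂/y₁ = ½[√(1 + 8Fr₁²) − 1] = ½[√72.75 − 1] = 3.76.
y₂ = 3.76 × 0.358 = 1.35 m.
V₂ = q/y₂ = 2.01/1.35 = 1.49 m/s. E₁ = y₁ + V₁²/2g = 1.96 m; E₂ = y₂ + V₂²/2g = 1.46 m. ΔE = E₁ − E₂ = 0.502 m.
P = γ·Q·ΔE = 9.81 × 13.1 × 0.502 = 64.6 kW.

P = 64.6 kW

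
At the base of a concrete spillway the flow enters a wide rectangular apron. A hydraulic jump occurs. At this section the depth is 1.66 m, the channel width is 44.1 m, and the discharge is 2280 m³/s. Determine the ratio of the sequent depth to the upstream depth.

y₂/y₁ = 10.4

q = Q/b = 2280/44.1 = 51.7 m²/s; V₁ = q/y₁ = 31.1 m/s. Fr₁ = V₁/√(g·y₁) = 7.72.
Sequent-depth ratio: y₂/y₁ = ½[√(1 + 8Fr₁²) − 1] = ½[√477.5 − 1] = 10.4.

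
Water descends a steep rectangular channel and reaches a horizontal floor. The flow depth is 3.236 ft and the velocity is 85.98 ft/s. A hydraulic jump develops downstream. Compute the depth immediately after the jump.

y₂ = 36.96 ft

Fr₁ = V₁/√(g·y₁) = 85.98/√(32.2×3.236) = 8.423.
Conjugate-depth relation: y₂/y₁ = ½[√(1 + 8Fr₁²) − 1] = ½[√568.57 − 1] = 11.42.
y₂ = 11.42 × 3.236 = 36.96 ft.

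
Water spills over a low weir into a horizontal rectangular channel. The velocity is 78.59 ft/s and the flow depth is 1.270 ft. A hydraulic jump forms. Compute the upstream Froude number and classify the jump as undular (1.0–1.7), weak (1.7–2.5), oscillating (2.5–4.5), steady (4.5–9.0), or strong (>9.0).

Fr₁ = 12.29; strong jump

Fr₁ = V₁/√(g·y₁) = 78.59/√(32.2×1.270) = 12.29.
Fr₁ = 12.29 lies in the strong range.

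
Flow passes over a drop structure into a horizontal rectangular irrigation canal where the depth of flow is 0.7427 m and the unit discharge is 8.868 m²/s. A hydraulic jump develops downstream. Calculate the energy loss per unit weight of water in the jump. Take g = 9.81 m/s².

ΔE = 3.502 m

V₁ = q/y₁ = 8.868/0.7427 = 11.94 m/s. Fr₁ = V₁/√(g·y₁) = 11.94/√(9.81×0.7427) = 4.424.
Sequent-depth ratio: y₂/y₁ = ½[√(1 + 8Fr₁²) − 1] = ½[√157.54 − 1] = 5.776.
y₂ = 5.776 × 0.7427 = 4.290 m.
V₂ = q/y₂ = 8.868/4.290 = 2.067 m/s. E₁ = y₁ + V₁²/2g = 8.009 m; E₂ = y₂ + V₂²/2g = 4.508 m. ΔE = E₁ − E₂ = 3.502 m.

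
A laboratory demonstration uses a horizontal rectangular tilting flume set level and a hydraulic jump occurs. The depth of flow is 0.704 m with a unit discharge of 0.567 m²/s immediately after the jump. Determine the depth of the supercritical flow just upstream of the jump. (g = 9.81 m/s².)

V₂ = q/y₂ = 0.567/0.704 = 0.805 m/s; Fr₂ = V₂/√(g·y₂) = 0.306.
The Bélanger relation is symmetric: y₁/y₂ = ½[√(1 + 8Fr₂²) − 1] = ½[√1.751 − 1] = 0.162.
y₁ = 0.162 × 0.704 = 0.114 m.

y₁ = 0.114 m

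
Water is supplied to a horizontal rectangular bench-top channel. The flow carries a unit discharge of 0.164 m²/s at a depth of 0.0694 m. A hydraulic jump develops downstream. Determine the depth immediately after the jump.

y₂ = 0.249 m

V₁ = q/y₁ = 0.164/0.0694 = 2.36 m/s. Fr₁ = V₁/√(g·y₁) = 2.36/√(9.81×0.0694) = 2.86.
From the momentum equation for a rectangular channel, y₂/y₁ = ½[√(1 + 8Fr₁²) − 1] = ½[√66.62 − 1] = 3.58.
y₂ = 3.58 × 0.0694 = 0.249 m.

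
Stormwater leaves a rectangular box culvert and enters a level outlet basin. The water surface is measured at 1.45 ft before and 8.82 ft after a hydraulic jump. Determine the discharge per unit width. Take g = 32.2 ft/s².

q = 46.0 ft²/s

For a rectangular channel the momentum equation gives q² = ½·g·y₁·y₂·(y₁ + y₂) = ½×32.2×1.45×8.82×10.3 = 2115.
q = √2115 = 46.0 ft²/s.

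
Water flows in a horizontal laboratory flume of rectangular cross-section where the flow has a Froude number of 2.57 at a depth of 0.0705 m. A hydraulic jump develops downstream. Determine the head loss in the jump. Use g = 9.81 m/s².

Fr₁ = 2.57 (given).
By Bélanger, y₂/y₁ = ½[√(1 + 8Fr₁²) − 1] = ½[√53.84 − 1] = 3.17.
y₂ = 3.17 × 0.0705 = 0.223 m.
Head loss: ΔE = (y₂ − y₁)³/(4y₁y₂) = (0.223 − 0.0705)³/(4×0.0705×0.223) = 0.00357/0.0630 = 0.0567 m.

ΔE = 0.0567 m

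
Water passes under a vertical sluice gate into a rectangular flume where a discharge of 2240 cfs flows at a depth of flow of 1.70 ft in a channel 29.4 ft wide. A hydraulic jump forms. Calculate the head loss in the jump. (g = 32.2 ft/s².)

q = Q/b = 2240/29.4 = 76.2 ft²/s; V₁ = q/y₁ = 44.8 ft/s. Fr₁ = V₁/√(g·y₁) = 6.06.
Bélanger equation: y₂/y₁ = ½[√(1 + 8Fr₁²) − 1] = ½[√294.6 − 1] = 8.08.
y₂ = 8.08 × 1.70 = 13.7 ft.
Head loss: ΔE = (y₂ − y₁)³/(4y₁y₂) = (13.7 − 1.70)³/(4×1.70×13.7) = 1745/93.4 = 18.7 ft.

ΔE = 18.7 ft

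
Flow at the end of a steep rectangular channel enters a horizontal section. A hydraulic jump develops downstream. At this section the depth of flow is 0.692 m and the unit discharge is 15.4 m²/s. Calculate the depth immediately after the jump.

y₂ = 8.02 m

V₁ = q/y₁ = 15.4/0.692 = 22.3 m/s. Fr₁ = V₁/√(g·y₁) = 22.3/√(9.81×0.692) = 8.54.
By Bélanger, y₂/y₁ = ½[√(1 + 8Fr₁²) − 1] = ½[√584.6 − 1] = 11.6.
y₂ = 11.6 × 0.692 = 8.02 m.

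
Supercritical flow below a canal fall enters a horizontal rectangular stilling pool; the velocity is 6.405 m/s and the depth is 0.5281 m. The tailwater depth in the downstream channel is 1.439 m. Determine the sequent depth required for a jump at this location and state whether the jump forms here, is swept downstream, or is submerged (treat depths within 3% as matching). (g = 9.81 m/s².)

y₂ = 1.854 m; the jump is swept downstream

Fr₁ = V₁/√(g·y₁) = 6.405/√(9.81×0.5281) = 2.814.
Bélanger equation: y₂/y₁ = ½[√(1 + 8Fr₁²) − 1] = ½[√64.349 − 1] = 3.511.
y₂ = 3.511 × 0.5281 = 1.854 m.
Tailwater y_tw = 1.439 m: y_tw < y₂, so the jump is swept downstream.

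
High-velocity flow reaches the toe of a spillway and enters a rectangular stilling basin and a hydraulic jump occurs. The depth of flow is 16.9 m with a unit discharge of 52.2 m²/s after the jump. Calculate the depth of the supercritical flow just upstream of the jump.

y₁ = 1.76 m

V₂ = q/y₂ = 52.2/16.9 = 3.09 m/s; Fr₂ = V₂/√(g·y₂) = 0.240.
The Bélanger relation is symmetric: y₁/y₂ = ½[√(1 + 8Fr₂²) − 1] = ½[√1.460 − 1] = 0.104.
y₁ = 0.104 × 16.9 = 1.76 m.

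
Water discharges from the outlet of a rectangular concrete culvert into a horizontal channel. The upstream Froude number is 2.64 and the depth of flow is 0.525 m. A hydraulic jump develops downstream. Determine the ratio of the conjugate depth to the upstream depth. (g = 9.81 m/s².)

Fr₁ = 2.64 (given).
Sequent-depth ratio: y₂/y₁ = ½[√(1 + 8Fr₁²) − 1] = ½[√56.76 − 1] = 3.27.

y₂/y₁ = 3.27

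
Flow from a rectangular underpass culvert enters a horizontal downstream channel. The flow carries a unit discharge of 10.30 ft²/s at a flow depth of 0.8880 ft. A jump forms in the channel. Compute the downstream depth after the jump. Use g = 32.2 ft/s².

V₁ = q/y₁ = 10.30/0.8880 = 11.60 ft/s. Fr₁ = V₁/√(g·y₁) = 11.60/√(32.2×0.8880) = 2.169.
Sequent-depth ratio: y₂/y₁ = ½[√(1 + 8Fr₁²) − 1] = ½[√38.642 − 1] = 2.608.
y₂ = 2.608 × 0.8880 = 2.316 ft.

y₂ = 2.316 ft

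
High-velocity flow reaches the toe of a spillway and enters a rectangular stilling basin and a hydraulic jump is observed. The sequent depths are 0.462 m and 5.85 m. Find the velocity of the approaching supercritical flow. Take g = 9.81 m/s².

For a rectangular channel the momentum equation gives q² = ½·g·y₁·y₂·(y₁ + y₂) = ½×9.81×0.462×5.85×6.31 = 83.7.
q = √83.7 = 9.15 m²/s.
V₁ = q/y₁ = 9.15/0.462 = 19.8 m/s.

V₁ = 19.8 m/s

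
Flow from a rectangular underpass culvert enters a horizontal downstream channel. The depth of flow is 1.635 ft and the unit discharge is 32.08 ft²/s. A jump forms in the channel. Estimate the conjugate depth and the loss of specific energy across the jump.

y₂ = 5.488 ft; ΔE = 1.594 ft

V₁ = q/y₁ = 32.08/1.635 = 19.62 ft/s. Fr₁ = V₁/√(g·y₁) = 19.62/√(32.2×1.635) = 2.704.
From the momentum equation for a rectangular channel, y₂/y₁ = ½[√(1 + 8Fr₁²) − 1] = ½[√59.499 − 1] = 3.357.
y₂ = 3.357 × 1.635 = 5.488 ft.
Head loss: ΔE = (y₂ − y₁)³/(4y₁y₂) = (5.488 − 1.635)³/(4×1.635×5.488) = 57.22/35.89 = 1.594 ft.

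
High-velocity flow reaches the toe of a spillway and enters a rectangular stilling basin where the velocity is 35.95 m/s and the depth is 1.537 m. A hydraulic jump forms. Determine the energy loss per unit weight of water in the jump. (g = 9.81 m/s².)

ΔE = 47.62 m

Fr₁ = V₁/√(g·y₁) = 35.95/√(9.81×1.537) = 9.258.
Bélanger equation: y₂/y₁ = ½[√(1 + 8Fr₁²) − 1] = ½[√686.72 − 1] = 12.60.
y₂ = 12.60 × 1.537 = 19.37 m.
Head loss: ΔE = (y₂ − y₁)³/(4y₁y₂) = (19.37 − 1.537)³/(4×1.537×19.37) = 5671/119.1 = 47.62 m.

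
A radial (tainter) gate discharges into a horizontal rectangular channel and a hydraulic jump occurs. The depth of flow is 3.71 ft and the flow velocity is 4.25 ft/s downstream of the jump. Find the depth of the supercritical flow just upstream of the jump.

y₁ = 0.902 ft

Fr₂ = V₂/√(g·y₂) = 4.25/√(32.2×3.71) = 0.389.
From the momentum equation (using Fr₂), y₁/y₂ = ½[√(1 + 8Fr₂²) − 1] = ½[√2.210 − 1] = 0.243.
y₁ = 0.243 × 3.71 = 0.902 ft.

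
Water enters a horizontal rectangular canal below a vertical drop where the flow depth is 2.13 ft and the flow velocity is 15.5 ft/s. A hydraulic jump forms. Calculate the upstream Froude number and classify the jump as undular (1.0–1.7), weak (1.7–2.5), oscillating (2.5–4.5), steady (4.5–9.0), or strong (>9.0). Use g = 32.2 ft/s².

Fr₁ = 1.87; weak jump

Fr₁ = V₁/√(g·y₁) = 15.5/√(32.2×2.13) = 1.87.
Fr₁ = 1.87 lies in the weak range.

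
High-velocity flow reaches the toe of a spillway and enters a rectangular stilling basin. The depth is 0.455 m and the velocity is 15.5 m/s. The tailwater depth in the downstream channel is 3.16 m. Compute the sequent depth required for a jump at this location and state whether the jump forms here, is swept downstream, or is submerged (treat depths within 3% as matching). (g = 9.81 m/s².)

Fr₁ = V₁/√(g·y₁) = 15.5/√(9.81×0.455) = 7.34.
Conjugate-depth relation: y₂/y₁ = ½[√(1 + 8Fr₁²) − 1] = ½[√431.6 − 1] = 9.89.
y₂ = 9.89 × 0.455 = 4.50 m.
Tailwater y_tw = 3.16 m: y_tw < y₂, so the jump is swept downstream.

y₂ = 4.50 m; the jump is swept downstream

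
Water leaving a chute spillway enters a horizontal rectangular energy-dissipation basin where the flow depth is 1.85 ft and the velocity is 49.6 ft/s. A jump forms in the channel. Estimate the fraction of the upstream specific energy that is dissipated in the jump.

ΔE/E₁ = 0.590 (59.0%)

Fr₁ = V₁/√(g·y₁) = 49.6/√(32.2×1.85) = 6.43.
Conjugate-depth relation: y₂/y₁ = ½[√(1 + 8Fr₁²) − 1] = ½[√331.4 − 1] = 8.60.
y₂ = 8.60 × 1.85 = 15.9 ft.
E₁ = y₁ + V₁²/2g = 40.1 ft. ΔE = (y₂ − y₁)³/(4y₁y₂) = 23.6 ft. ΔE/E₁ = 23.6/40.1 = 0.590.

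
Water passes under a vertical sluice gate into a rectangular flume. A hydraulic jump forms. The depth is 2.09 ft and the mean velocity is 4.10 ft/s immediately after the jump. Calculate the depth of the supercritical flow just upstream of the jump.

y₁ = 0.764 ft

Fr₂ = V₂/√(g·y₂) = 4.10/√(32.2×2.09) = 0.500.
Since the conjugate-depth ratio holds either way, y₁/y₂ = ½[√(1 + 8Fr₂²) − 1] = ½[√2.998 − 1] = 0.366.
y₁ = 0.366 × 2.09 = 0.764 ft.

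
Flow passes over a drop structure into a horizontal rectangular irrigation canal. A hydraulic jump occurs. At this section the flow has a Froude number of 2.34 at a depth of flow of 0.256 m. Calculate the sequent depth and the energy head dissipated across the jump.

y₂ = 0.729 m; ΔE = 0.142 m

Fr₁ = 2.34 (given).
From the momentum equation for a rectangular channel, y₂/y₁ = ½[√(1 + 8Fr₁²) − 1] = ½[√44.80 − 1] = 2.85.
y₂ = 2.85 × 0.256 = 0.729 m.
V₁ = Fr₁·√(g·y₁) = 2.34×√(9.81×0.256) = 3.71 m/s; q = V₁·y₁ = 0.949 m²/s. V₂ = q/y₂ = 0.949/0.729 = 1.30 m/s. E₁ = y₁ + V₁²/2g = 0.957 m; E₂ = y₂ + V₂²/2g = 0.815 m. ΔE = E₁ − E₂ = 0.142 m.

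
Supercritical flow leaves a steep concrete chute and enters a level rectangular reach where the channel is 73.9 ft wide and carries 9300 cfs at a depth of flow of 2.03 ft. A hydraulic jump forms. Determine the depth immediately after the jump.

y₂ = 21.0 ft

q = Q/b = 9300/73.9 = 126 ft²/s; V₁ = q/y₁ = 62.0 ft/s. Fr₁ = V₁/√(g·y₁) = 7.67.
Conjugate-depth relation: y₂/y₁ = ½[√(1 + 8Fr₁²) − 1] = ½[√471.4 − 1] = 10.4.
y₂ = 10.4 × 2.03 = 21.0 ft.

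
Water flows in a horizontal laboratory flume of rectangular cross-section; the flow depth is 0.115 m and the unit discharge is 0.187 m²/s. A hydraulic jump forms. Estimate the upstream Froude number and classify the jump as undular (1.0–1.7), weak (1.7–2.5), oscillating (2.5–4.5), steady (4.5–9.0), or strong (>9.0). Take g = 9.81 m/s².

V₁ = q/y₁ = 0.187/0.115 = 1.63 m/s. Fr₁ = V₁/√(g·y₁) = 1.63/√(9.81×0.115) = 1.53.
Fr₁ = 1.53 lies in the undular range.

Fr₁ = 1.53; undular jump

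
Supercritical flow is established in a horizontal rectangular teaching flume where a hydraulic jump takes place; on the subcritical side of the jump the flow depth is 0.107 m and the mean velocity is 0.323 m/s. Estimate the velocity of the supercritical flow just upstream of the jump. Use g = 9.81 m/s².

Fr₂ = V₂/√(g·y₂) = 0.323/√(9.81×0.107) = 0.315.
From the momentum equation (using Fr₂), y₁/y₂ = ½[√(1 + 8Fr₂²) − 1] = ½[√1.795 − 1] = 0.170.
y₁ = 0.170 × 0.107 = 0.0182 m.
V₁ = q/y₁ = 0.0346/0.0182 = 1.90 m/s.

V₁ = 1.90 m/s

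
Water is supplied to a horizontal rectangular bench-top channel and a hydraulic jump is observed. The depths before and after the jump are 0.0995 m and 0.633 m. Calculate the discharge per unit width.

q = 0.476 m²/s

For a rectangular channel the momentum equation gives q² = ½·g·y₁·y₂·(y₁ + y₂) = ½×9.81×0.0995×0.633×0.733 = 0.226.
q = √0.226 = 0.476 m²/s.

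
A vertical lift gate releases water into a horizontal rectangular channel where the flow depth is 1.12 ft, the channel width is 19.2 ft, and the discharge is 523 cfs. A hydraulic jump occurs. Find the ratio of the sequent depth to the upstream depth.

q = Q/b = 523/19.2 = 27.2 ft²/s; V₁ = q/y₁ = 24.3 ft/s. Fr₁ = V₁/√(g·y₁) = 4.05.
Conjugate-depth relation: y₂/y₁ = ½[√(1 + 8Fr₁²) − 1] = ½[√132.2 − 1] = 5.25.

y₂/y₁ = 5.25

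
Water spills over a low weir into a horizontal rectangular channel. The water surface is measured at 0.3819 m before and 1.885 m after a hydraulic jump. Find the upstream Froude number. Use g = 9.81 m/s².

For a rectangular channel the momentum equation gives q² = ½·g·y₁·y₂·(y₁ + y₂) = ½×9.81×0.3819×1.885×2.267 = 8.004.
q = √8.004 = 2.829 m²/s.
V₁ = q/y₁ = 7.408 m/s; Fr₁ = V₁/√(g·y₁) = 3.827.

Fr₁ = 3.827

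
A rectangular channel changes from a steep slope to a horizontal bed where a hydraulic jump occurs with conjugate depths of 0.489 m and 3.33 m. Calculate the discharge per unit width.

For a rectangular channel the momentum equation gives q² = ½·g·y₁·y₂·(y₁ + y₂) = ½×9.81×0.489×3.33×3.82 = 30.5.
q = √30.5 = 5.52 m²/s.

q = 5.52 m²/s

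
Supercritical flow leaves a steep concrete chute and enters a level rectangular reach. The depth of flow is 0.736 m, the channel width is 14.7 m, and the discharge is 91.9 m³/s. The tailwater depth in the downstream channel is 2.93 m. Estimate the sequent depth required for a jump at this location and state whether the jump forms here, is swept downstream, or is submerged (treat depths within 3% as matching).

q = Q/b = 91.9/14.7 = 6.25 m²/s; V₁ = q/y₁ = 8.49 m/s. Fr₁ = V₁/√(g·y₁) = 3.16.
Bélanger equation: y₂/y₁ = ½[√(1 + 8Fr₁²) − 1] = ½[√80.94 − 1] = 4.00.
y₂ = 4.00 × 0.736 = 2.94 m.
Tailwater y_tw = 2.93 m: y_tw ≈ y₂, so the jump forms here.

y₂ = 2.94 m; the jump forms here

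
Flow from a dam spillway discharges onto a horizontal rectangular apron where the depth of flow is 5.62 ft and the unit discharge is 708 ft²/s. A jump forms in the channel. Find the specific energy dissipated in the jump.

ΔE = 179 ft

V₁ = q/y₁ = 708/5.62 = 126 ft/s. Fr₁ = V₁/√(g·y₁) = 126/√(32.2×5.62) = 9.36.
From the momentum equation for a rectangular channel, y₂/y₁ = ½[√(1 + 8Fr₁²) − 1] = ½[√702.6 − 1] = 12.8.
y₂ = 12.8 × 5.62 = 71.7 ft.
Head loss: ΔE = (y₂ − y₁)³/(4y₁y₂) = (71.7 − 5.62)³/(4×5.62×71.7) = 288199/1611 = 179 ft.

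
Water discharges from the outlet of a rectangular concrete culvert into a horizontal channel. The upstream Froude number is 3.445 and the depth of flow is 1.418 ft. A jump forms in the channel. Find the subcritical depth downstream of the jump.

y₂ = 6.236 ft

Fr₁ = 3.445 (given).
By Bélanger, y₂/y₁ = ½[√(1 + 8Fr₁²) − 1] = ½[√95.944 − 1] = 4.398.
y₂ = 4.398 × 1.418 = 6.236 ft.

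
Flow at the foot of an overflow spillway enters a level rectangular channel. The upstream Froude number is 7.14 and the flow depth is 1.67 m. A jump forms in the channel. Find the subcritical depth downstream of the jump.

y₂ = 16.0 m

Fr₁ = 7.14 (given).
From the momentum equation for a rectangular channel, y₂/y₁ = ½[√(1 + 8Fr₁²) − 1] = ½[√408.8 − 1] = 9.61.
y₂ = 9.61 × 1.67 = 16.0 m.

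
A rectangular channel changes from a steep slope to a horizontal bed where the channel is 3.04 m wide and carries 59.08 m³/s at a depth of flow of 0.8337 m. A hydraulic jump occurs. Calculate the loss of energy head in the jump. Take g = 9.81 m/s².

q = Q/b = 59.08/3.04 = 19.43 m²/s; V₁ = q/y₁ = 23.31 m/s. Fr₁ = V₁/√(g·y₁) = 8.151.
Bélanger equation: y₂/y₁ = ½[√(1 + 8Fr₁²) − 1] = ½[√532.53 − 1] = 11.04.
y₂ = 11.04 × 0.8337 = 9.203 m.
V₂ = q/y₂ = 19.43/9.203 = 2.112 m/s. E₁ = y₁ + V₁²/2g = 28.53 m; E₂ = y₂ + V₂²/2g = 9.430 m. ΔE = E₁ − E₂ = 19.10 m.

ΔE = 19.10 m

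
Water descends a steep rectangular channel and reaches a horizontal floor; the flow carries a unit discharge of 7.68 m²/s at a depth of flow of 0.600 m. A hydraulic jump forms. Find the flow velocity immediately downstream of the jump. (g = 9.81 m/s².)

V₂ = 1.83 m/s

V₁ = q/y₁ = 7.68/0.600 = 12.8 m/s. Fr₁ = V₁/√(g·y₁) = 12.8/√(9.81×0.600) = 5.28.
From the momentum equation for a rectangular channel, y₂/y₁ = ½[√(1 + 8Fr₁²) − 1] = ½[√223.7 − 1] = 6.98.
y₂ = 6.98 × 0.600 = 4.19 m.
V₂ = q/y₂ = 7.68/4.19 = 1.83 m/s.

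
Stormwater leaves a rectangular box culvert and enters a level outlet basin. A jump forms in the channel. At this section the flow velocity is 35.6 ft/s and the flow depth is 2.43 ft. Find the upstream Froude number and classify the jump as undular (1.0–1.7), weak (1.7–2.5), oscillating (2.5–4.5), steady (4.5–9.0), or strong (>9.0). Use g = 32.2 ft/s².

Fr₁ = V₁/√(g·y₁) = 35.6/√(32.2×2.43) = 4.02.
Fr₁ = 4.02 lies in the oscillating range.

Fr₁ = 4.02; oscillating jump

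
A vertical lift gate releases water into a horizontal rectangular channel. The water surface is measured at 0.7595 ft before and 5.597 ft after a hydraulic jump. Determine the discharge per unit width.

q = 20.86 ft²/s

For a rectangular channel the momentum equation gives q² = ½·g·y₁·y₂·(y₁ + y₂) = ½×32.2×0.7595×5.597×6.357 = 435.0.
q = √435.0 = 20.86 ft²/s.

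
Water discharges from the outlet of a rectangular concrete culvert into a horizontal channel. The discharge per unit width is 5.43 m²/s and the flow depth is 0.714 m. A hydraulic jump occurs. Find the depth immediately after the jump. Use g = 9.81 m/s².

y₂ = 2.57 m

V₁ = q/y₁ = 5.43/0.714 = 7.61 m/s. Fr₁ = V₁/√(g·y₁) = 7.61/√(9.81×0.714) = 2.87.
By Bélanger, y₂/y₁ = ½[√(1 + 8Fr₁²) − 1] = ½[√67.06 − 1] = 3.59.
y₂ = 3.59 × 0.714 = 2.57 m.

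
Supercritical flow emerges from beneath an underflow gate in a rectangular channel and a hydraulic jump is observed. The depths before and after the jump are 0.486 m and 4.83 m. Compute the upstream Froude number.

For a rectangular channel the momentum equation gives q² = ½·g·y₁·y₂·(y₁ + y₂) = ½×9.81×0.486×4.83×5.32 = 61.2.
q = √61.2 = 7.82 m²/s.
V₁ = q/y₁ = 16.1 m/s; Fr₁ = V₁/√(g·y₁) = 7.37.

Fr₁ = 7.37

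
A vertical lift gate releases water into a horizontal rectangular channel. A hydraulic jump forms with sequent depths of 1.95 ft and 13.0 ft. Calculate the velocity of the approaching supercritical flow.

For a rectangular channel the momentum equation gives q² = ½·g·y₁·y₂·(y₁ + y₂) = ½×32.2×1.95×13.0×14.9 = 6102.
q = √6102 = 78.1 ft²/s.
V₁ = q/y₁ = 78.1/1.95 = 40.1 ft/s.

V₁ = 40.1 ft/s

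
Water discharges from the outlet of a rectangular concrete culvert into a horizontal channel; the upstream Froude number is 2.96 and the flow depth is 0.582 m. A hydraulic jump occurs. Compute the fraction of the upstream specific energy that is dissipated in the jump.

Fr₁ = 2.96 (given).
Conjugate-depth relation: y₂/y₁ = ½[√(1 + 8Fr₁²) − 1] = ½[√71.09 − 1] = 3.72.
y₂ = 3.72 × 0.582 = 2.16 m.
E₁ = y₁(1 + Fr₁²/2) = 0.582×(1 + 2.96²/2) = 3.13 m. ΔE = (y₂ − y₁)³/(4y₁y₂) = 0.784 m. ΔE/E₁ = 0.784/3.13 = 0.250.

ΔE/E₁ = 0.250 (25.0%)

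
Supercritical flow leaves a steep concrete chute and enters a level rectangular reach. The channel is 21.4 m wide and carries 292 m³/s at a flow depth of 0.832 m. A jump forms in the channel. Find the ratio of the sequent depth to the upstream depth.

y₂/y₁ = 7.63

q = Q/b = 292/21.4 = 13.6 m²/s; V₁ = q/y₁ = 16.4 m/s. Fr₁ = V₁/√(g·y₁) = 5.74.
Conjugate-depth relation: y₂/y₁ = ½[√(1 + 8Fr₁²) − 1] = ½[√264.6 − 1] = 7.63.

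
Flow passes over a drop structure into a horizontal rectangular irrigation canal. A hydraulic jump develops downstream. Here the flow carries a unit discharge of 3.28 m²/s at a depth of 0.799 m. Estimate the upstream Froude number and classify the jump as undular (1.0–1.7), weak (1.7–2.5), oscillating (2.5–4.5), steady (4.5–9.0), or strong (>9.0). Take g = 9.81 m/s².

Fr₁ = 1.47; undular jump

V₁ = q/y₁ = 3.28/0.799 = 4.11 m/s. Fr₁ = V₁/√(g·y₁) = 4.11/√(9.81×0.799) = 1.47.
Fr₁ = 1.47 lies in the undular range.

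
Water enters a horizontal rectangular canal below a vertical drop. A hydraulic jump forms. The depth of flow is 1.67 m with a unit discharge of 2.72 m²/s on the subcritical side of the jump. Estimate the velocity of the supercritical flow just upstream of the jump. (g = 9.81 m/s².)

V₁ = 6.32 m/s

V₂ = q/y₂ = 2.72/1.67 = 1.63 m/s; Fr₂ = V₂/√(g·y₂) = 0.402.
Applying the sequent-depth relation in reverse, y₁/y₂ = ½[√(1 + 8Fr₂²) − 1] = ½[√2.295 − 1] = 0.258.
y₁ = 0.258 × 1.67 = 0.430 m.
V₁ = q/y₁ = 2.72/0.430 = 6.32 m/s.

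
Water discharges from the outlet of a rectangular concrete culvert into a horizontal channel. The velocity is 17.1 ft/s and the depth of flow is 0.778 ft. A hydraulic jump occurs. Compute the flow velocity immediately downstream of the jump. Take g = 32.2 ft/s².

V₂ = 3.92 ft/s

Fr₁ = V₁/√(g·y₁) = 17.1/√(32.2×0.778) = 3.42.
Sequent-depth ratio: y₂/y₁ = ½[√(1 + 8Fr₁²) − 1] = ½[√94.38 − 1] = 4.36.
y₂ = 4.36 × 0.778 = 3.39 ft.
q = V₁·y₁ = 17.1 × 0.778 = 13.3 ft²/s.
V₂ = q/y₂ = 13.3/3.39 = 3.92 ft/s.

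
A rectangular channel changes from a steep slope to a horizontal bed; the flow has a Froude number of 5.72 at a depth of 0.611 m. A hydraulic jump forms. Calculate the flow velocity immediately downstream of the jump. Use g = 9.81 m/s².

Fr₁ = 5.72 (given).
Conjugate-depth relation: y₂/y₁ = ½[√(1 + 8Fr₁²) − 1] = ½[√262.7 − 1] = 7.60.
y₂ = 7.60 × 0.611 = 4.65 m.
V₁ = Fr₁·√(g·y₁) = 5.72×√(9.81×0.611) = 14.0 m/s; q = V₁·y₁ = 8.56 m²/s.
V₂ = q/y₂ = 8.56/4.65 = 1.84 m/s.

V₂ = 1.84 m/s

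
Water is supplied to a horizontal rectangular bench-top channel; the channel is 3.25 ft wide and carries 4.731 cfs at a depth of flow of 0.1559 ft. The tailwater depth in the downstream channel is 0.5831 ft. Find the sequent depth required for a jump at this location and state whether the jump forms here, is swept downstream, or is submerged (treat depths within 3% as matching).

y₂ = 0.8442 ft; the jump is swept downstream

q = Q/b = 4.731/3.25 = 1.456 ft²/s; V₁ = q/y₁ = 9.337 ft/s. Fr₁ = V₁/√(g·y₁) = 4.167.
By Bélanger, y₂/y₁ = ½[√(1 + 8Fr₁²) − 1] = ½[√139.94 − 1] = 5.415.
y₂ = 5.415 × 0.1559 = 0.8442 ft.
Tailwater y_tw = 0.5831 ft: y_tw < y₂, so the jump is swept downstream.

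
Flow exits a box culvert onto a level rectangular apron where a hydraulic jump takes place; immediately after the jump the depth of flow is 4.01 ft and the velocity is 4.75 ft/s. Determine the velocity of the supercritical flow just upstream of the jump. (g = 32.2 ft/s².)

Fr₂ = V₂/√(g·y₂) = 4.75/√(32.2×4.01) = 0.418.
Since the conjugate-depth ratio holds either way, y₁/y₂ = ½[√(1 + 8Fr₂²) − 1] = ½[√2.398 − 1] = 0.274.
y₁ = 0.274 × 4.01 = 1.10 ft.
V₁ = q/y₁ = 19.0/1.10 = 17.3 ft/s.

V₁ = 17.3 ft/s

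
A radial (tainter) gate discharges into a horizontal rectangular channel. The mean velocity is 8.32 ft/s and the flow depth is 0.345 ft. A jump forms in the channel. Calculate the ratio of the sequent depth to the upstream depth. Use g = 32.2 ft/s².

Fr₁ = V₁/√(g·y₁) = 8.32/√(32.2×0.345) = 2.50.
By Bélanger, y₂/y₁ = ½[√(1 + 8Fr₁²) − 1] = ½[√50.85 − 1] = 3.07.

y₂/y₁ = 3.07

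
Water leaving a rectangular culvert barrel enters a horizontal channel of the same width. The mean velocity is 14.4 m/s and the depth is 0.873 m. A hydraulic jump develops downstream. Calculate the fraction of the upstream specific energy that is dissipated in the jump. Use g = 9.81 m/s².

ΔE/E₁ = 0.484 (48.4%)

Fr₁ = V₁/√(g·y₁) = 14.4/√(9.81×0.873) = 4.92.
Sequent-depth ratio: y₂/y₁ = ½[√(1 + 8Fr₁²) − 1] = ½[√194.7 − 1] = 6.48.
y₂ = 6.48 × 0.873 = 5.65 m.
E₁ = y₁ + V₁²/2g = 11.4 m. ΔE = (y₂ − y₁)³/(4y₁y₂) = 5.54 m. ΔE/E₁ = 5.54/11.4 = 0.484.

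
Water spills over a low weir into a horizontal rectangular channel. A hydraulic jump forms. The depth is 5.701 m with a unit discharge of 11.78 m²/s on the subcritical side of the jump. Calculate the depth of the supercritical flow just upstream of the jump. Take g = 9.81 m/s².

y₁ = 0.7672 m

V₂ = q/y₂ = 11.78/5.701 = 2.066 m/s; Fr₂ = V₂/√(g·y₂) = 0.2763.
Applying the sequent-depth relation in reverse, y₁/y₂ = ½[√(1 + 8Fr₂²) − 1] = ½[√1.6107 − 1] = 0.1346.
y₁ = 0.1346 × 5.701 = 0.7672 m.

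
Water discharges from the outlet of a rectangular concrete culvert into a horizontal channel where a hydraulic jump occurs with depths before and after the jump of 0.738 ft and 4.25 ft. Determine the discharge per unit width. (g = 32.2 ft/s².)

For a rectangular channel the momentum equation gives q² = ½·g·y₁·y₂·(y₁ + y₂) = ½×32.2×0.738×4.25×4.99 = 252.
q = √252 = 15.9 ft²/s.

q = 15.9 ft²/s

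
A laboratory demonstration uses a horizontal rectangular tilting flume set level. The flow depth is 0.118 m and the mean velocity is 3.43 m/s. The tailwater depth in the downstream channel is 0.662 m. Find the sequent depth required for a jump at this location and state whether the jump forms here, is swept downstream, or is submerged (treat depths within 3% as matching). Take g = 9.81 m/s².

Fr₁ = V₁/√(g·y₁) = 3.43/√(9.81×0.118) = 3.19.
Sequent-depth ratio: y₂/y₁ = ½[√(1 + 8Fr₁²) − 1] = ½[√82.31 − 1] = 4.04.
y₂ = 4.04 × 0.118 = 0.476 m.
Tailwater y_tw = 0.662 m: y_tw > y₂, so the jump is submerged.

y₂ = 0.476 m; the jump is submerged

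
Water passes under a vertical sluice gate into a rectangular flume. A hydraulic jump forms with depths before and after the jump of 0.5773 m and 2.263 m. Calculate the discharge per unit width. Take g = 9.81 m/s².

For a rectangular channel the momentum equation gives q² = ½·g·y₁·y₂·(y₁ + y₂) = ½×9.81×0.5773×2.263×2.840 = 18.20.
q = √18.20 = 4.266 m²/s.

q = 4.266 m²/s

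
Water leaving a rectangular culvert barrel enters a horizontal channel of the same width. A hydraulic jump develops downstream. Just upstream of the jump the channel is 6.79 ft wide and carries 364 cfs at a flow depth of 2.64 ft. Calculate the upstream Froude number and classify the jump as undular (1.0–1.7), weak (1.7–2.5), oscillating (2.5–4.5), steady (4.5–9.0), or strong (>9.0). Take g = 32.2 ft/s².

Fr₁ = 2.20; weak jump

q = Q/b = 364/6.79 = 53.6 ft²/s; V₁ = q/y₁ = 20.3 ft/s. Fr₁ = V₁/√(g·y₁) = 2.20.
Fr₁ = 2.20 lies in the weak range.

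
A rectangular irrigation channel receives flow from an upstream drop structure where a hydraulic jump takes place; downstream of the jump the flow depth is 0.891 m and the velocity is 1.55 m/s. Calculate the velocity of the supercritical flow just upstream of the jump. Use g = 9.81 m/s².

V₁ = 3.93 m/s

Fr₂ = V₂/√(g·y₂) = 1.55/√(9.81×0.891) = 0.524.
From the momentum equation (using Fr₂), y₁/y₂ = ½[√(1 + 8Fr₂²) − 1] = ½[√3.199 − 1] = 0.394.
y₁ = 0.394 × 0.891 = 0.351 m.
V₁ = q/y₁ = 1.38/0.351 = 3.93 m/s.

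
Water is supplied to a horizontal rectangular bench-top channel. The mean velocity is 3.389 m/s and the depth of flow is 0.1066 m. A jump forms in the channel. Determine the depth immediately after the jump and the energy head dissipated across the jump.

Fr₁ = V₁/√(g·y₁) = 3.389/√(9.81×0.1066) = 3.314.
Bélanger equation: y₂/y₁ = ½[√(1 + 8Fr₁²) − 1] = ½[√88.863 − 1] = 4.213.
y₂ = 4.213 × 0.1066 = 0.4491 m.
q = V₁·y₁ = 3.389 × 0.1066 = 0.3613 m²/s. V₂ = q/y₂ = 0.3613/0.4491 = 0.8043 m/s. E₁ = y₁ + V₁²/2g = 0.6920 m; E₂ = y₂ + V₂²/2g = 0.4821 m. ΔE = E₁ − E₂ = 0.2099 m.

y₂ = 0.4491 m; ΔE = 0.2099 m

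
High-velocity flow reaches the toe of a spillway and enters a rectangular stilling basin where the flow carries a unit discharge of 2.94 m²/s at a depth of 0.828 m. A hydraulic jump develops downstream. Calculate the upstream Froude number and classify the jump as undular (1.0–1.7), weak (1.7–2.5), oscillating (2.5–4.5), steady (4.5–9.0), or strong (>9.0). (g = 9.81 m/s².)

V₁ = q/y₁ = 2.94/0.828 = 3.55 m/s. Fr₁ = V₁/√(g·y₁) = 3.55/√(9.81×0.828) = 1.25.
Fr₁ = 1.25 lies in the undular range.

Fr₁ = 1.25; undular jump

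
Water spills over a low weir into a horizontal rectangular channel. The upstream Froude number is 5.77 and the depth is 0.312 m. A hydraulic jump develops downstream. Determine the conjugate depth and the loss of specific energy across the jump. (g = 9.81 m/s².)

Fr₁ = 5.77 (given).
Sequent-depth ratio: y₂/y₁ = ½[√(1 + 8Fr₁²) − 1] = ½[√267.3 − 1] = 7.68.
y₂ = 7.68 × 0.312 = 2.39 m.
Head loss: ΔE = (y₂ − y₁)³/(4y₁y₂) = (2.39 − 0.312)³/(4×0.312×2.39) = 9.03/2.99 = 3.02 m.

y₂ = 2.39 m; ΔE = 3.02 m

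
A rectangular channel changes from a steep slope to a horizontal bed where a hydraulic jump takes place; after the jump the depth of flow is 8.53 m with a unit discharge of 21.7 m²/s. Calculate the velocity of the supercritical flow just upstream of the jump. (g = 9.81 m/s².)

V₂ = q/y₂ = 21.7/8.53 = 2.54 m/s; Fr₂ = V₂/√(g·y₂) = 0.278.
Applying the sequent-depth relation in reverse, y₁/y₂ = ½[√(1 + 8Fr₂²) − 1] = ½[√1.619 − 1] = 0.136.
y₁ = 0.136 × 8.53 = 1.16 m.
V₁ = q/y₁ = 21.7/1.16 = 18.7 m/s.

V₁ = 18.7 m/s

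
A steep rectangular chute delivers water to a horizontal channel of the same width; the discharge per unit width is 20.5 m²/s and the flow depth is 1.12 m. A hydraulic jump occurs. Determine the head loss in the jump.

ΔE = 9.67 m

V₁ = q/y₁ = 20.5/1.12 = 18.3 m/s. Fr₁ = V₁/√(g·y₁) = 18.3/√(9.81×1.12) = 5.52.
Bélanger equation: y₂/y₁ = ½[√(1 + 8Fr₁²) − 1] = ½[√244.9 − 1] = 7.33.
y₂ = 7.33 × 1.12 = 8.20 m.
V₂ = q/y₂ = 20.5/8.20 = 2.50 m/s. E₁ = y₁ + V₁²/2g = 18.2 m; E₂ = y₂ + V₂²/2g = 8.52 m. ΔE = E₁ − E₂ = 9.67 m.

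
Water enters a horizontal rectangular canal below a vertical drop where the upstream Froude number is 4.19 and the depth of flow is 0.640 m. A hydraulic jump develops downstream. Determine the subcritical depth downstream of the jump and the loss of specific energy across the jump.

y₂ = 3.49 m; ΔE = 2.58 m

Fr₁ = 4.19 (given).
From the momentum equation for a rectangular channel, y₂/y₁ = ½[√(1 + 8Fr₁²) − 1] = ½[√141.4 − 1] = 5.45.
y₂ = 5.45 × 0.640 = 3.49 m.
V₁ = Fr₁·√(g·y₁) = 4.19×√(9.81×0.640) = 10.5 m/s; q = V₁·y₁ = 6.72 m²/s. V₂ = q/y₂ = 6.72/3.49 = 1.93 m/s. E₁ = y₁ + V₁²/2g = 6.26 m; E₂ = y₂ + V₂²/2g = 3.68 m. ΔE = E₁ − E₂ = 2.58 m.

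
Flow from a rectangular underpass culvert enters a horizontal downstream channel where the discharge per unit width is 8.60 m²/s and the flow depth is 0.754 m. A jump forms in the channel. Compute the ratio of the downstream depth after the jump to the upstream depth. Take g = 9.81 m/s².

y₂/y₁ = 5.45

V₁ = q/y₁ = 8.60/0.754 = 11.4 m/s. Fr₁ = V₁/√(g·y₁) = 11.4/√(9.81×0.754) = 4.19.
Conjugate-depth relation: y₂/y₁ = ½[√(1 + 8Fr₁²) − 1] = ½[√141.7 − 1] = 5.45.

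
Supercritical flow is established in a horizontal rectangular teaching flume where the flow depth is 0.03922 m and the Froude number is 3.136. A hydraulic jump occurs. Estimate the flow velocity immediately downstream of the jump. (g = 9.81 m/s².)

Fr₁ = 3.136 (given).
Sequent-depth ratio: y₂/y₁ = ½[√(1 + 8Fr₁²) − 1] = ½[√79.676 − 1] = 3.963.
y₂ = 3.963 × 0.03922 = 0.1554 m.
V₁ = Fr₁·√(g·y₁) = 3.136×√(9.81×0.03922) = 1.945 m/s; q = V₁·y₁ = 0.07629 m²/s.
V₂ = q/y₂ = 0.07629/0.1554 = 0.4908 m/s.

V₂ = 0.4908 m/s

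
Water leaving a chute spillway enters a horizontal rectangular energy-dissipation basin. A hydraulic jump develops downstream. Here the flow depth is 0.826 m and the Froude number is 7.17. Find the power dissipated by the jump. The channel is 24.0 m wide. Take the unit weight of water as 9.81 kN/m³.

Fr₁ = 7.17 (given).
Sequent-depth ratio: y₂/y₁ = ½[√(1 + 8Fr₁²) − 1] = ½[√412.3 − 1] = 9.65.
y₂ = 9.65 × 0.826 = 7.97 m.
V₁ = Fr₁·√(g·y₁) = 7.17×√(9.81×0.826) = 20.4 m/s; q = V₁·y₁ = 16.9 m²/s. V₂ = q/y₂ = 16.9/7.97 = 2.11 m/s. E₁ = y₁ + V₁²/2g = 22.1 m; E₂ = y₂ + V₂²/2g = 8.20 m. ΔE = E₁ − E₂ = 13.9 m.
Q = q·b = 16.9 × 24.0 = 405 m³/s. P = γ·Q·ΔE = 9.81 × 405 × 13.9 = 55002 kW.

P = 55002 kW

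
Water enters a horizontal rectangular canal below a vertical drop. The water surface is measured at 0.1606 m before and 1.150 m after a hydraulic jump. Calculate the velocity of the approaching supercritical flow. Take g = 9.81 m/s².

V₁ = 6.785 m/s

For a rectangular channel the momentum equation gives q² = ½·g·y₁·y₂·(y₁ + y₂) = ½×9.81×0.1606×1.150×1.311 = 1.187.
q = √1.187 = 1.090 m²/s.
V₁ = q/y₁ = 1.090/0.1606 = 6.785 m/s.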